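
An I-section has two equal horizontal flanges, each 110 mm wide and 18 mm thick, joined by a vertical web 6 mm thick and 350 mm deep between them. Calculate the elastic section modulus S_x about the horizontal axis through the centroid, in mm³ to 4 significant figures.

S_x ≈ 8.063 × 10⁵ mm³

Decompose the section into non-overlapping parts with the origin at the bottom-left of its bounding rectangle.
Bottom flange: 110 × 18, A = 1 980 mm², y = 9 mm, Ī = 53 460 mm⁴.
Web: 6 × 350, A = 2 100 mm², y = 193 mm, Ī = 21 437 500 mm⁴.
Top flange: 110 × 18, A = 1 980 mm², y = 377 mm, Ī = 53 460 mm⁴.
By symmetry the centroid is at mid-height, ȳ = 193 mm.
Transfer each piece to the horizontal axis through the centroid using Ī + A·d² with d = y − 193:
  bottom flange: d = -184 mm → contributes +67 088 340 mm⁴
  web: d = 0 mm → contributes +21 437 500 mm⁴
  top flange: d = 184 mm → contributes +67 088 340 mm⁴
Total I = 155 614 180 mm⁴.
Extreme fibre distance c = 193 mm; S = I/c = 806 291 mm³.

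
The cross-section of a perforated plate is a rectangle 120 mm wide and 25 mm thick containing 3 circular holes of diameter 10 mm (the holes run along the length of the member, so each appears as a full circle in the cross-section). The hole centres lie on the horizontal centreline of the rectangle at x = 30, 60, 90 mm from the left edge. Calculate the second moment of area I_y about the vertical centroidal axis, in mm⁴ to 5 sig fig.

Break the section into simple shapes (no overlaps), measuring from the bottom-left corner of the bounding box.
Plate: 120 × 25, A = 3 000 mm², x = 60 mm, Ī = 3 600 000 mm⁴.
Hole 1 (subtracted): ⌀10, A = 78.53982 mm², x = 30 mm, Ī = 490.8739 mm⁴.
Hole 2 (subtracted): ⌀10, A = 78.53982 mm², x = 60 mm, Ī = 490.8739 mm⁴.
Hole 3 (subtracted): ⌀10, A = 78.53982 mm², x = 90 mm, Ī = 490.8739 mm⁴.
By symmetry the centroid is at mid-width, x̄ = 60 mm.
Transfer each piece to the vertical centroidal axis using Ī + A·d² with d = x − 60:
  plate: d = 0 mm → contributes +3 600 000 mm⁴
  hole 1: d = -30 mm → contributes −71176.71 mm⁴
  hole 2: d = 0 mm → contributes −490.8739 mm⁴
  hole 3: d = 30 mm → contributes −71176.71 mm⁴
Total I = 3 457 156 mm⁴.

I_y ≈ 3.4572 × 10⁶ mm⁴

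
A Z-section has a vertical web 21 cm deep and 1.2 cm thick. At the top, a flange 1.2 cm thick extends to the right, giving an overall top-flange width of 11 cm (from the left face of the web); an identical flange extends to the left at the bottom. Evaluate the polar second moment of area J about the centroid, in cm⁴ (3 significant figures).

J ≈ 4140 cm⁴

Split into non-overlapping primitives; take the origin at the lower-left of the bounding box.
Web: 1.2 × 21, A = 25.2 cm², y = 10.5 cm, Ī = 926.1 cm⁴.
Top flange (beyond web): 9.8 × 1.2, A = 11.76 cm², y = 20.4 cm, Ī = 1.4112 cm⁴.
Bottom flange (beyond web): 9.8 × 1.2, A = 11.76 cm², y = 0.6 cm, Ī = 1.4112 cm⁴.
Centroid: ȳ = ΣA·y / ΣA = 10.5 cm.
Transfer each piece to the centroidal x-axis using Ī + A·d² with d = y − 10.5:
  web: d = 0 cm → contributes +926.1 cm⁴
  top flange (beyond web): d = 9.9 cm → contributes +1 154 cm⁴
  bottom flange (beyond web): d = -9.9 cm → contributes +1 154 cm⁴
Total I = 3234.1 cm⁴.
For the y-axis: x̄ = 10.4 cm.
Repeating about the centroidal y-axis gives I_y = 902.74 cm⁴.
Polar second moment: J = I_x + I_y = 4136.9 cm⁴.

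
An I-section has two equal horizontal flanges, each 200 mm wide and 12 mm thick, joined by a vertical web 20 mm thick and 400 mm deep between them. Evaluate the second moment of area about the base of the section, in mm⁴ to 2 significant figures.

Split into non-overlapping primitives; take the origin at the lower-left of the bounding box.
Bottom flange: 200 × 12, A = 2 400 mm², y = 6 mm, Ī = 28 800 mm⁴.
Web: 20 × 400, A = 8 000 mm², y = 212 mm, Ī = 106 666 667 mm⁴.
Top flange: 200 × 12, A = 2 400 mm², y = 418 mm, Ī = 28 800 mm⁴.
Transfer each piece to the base of the section using Ī + A·d² with d = y − 0:
  bottom flange: d = 6 mm → contributes +115 200 mm⁴
  web: d = 212 mm → contributes +466 218 667 mm⁴
  top flange: d = 418 mm → contributes +419 366 400 mm⁴
Total I = 885 700 267 mm⁴.

I_base ≈ 8.9 × 10⁸ mm⁴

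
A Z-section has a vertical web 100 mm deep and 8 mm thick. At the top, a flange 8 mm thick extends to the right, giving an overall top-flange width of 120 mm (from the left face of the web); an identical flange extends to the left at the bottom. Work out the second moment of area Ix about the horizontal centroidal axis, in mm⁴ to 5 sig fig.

Treat the section as a set of non-overlapping primitives; coordinates are from the bounding-box lower-left.
Web: 8 × 100, A = 800 mm², y = 50 mm, Ī = 666666.7 mm⁴.
Top flange (beyond web): 112 × 8, A = 896 mm², y = 96 mm, Ī = 4778.667 mm⁴.
Bottom flange (beyond web): 112 × 8, A = 896 mm², y = 4 mm, Ī = 4778.667 mm⁴.
Centroid: ȳ = ΣA·y / ΣA = 50 mm.
Transfer each piece to the horizontal centroidal axis using Ī + A·d² with d = y − 50:
  web: d = 0 mm → contributes +666666.7 mm⁴
  top flange (beyond web): d = 46 mm → contributes +1 900 715 mm⁴
  bottom flange (beyond web): d = -46 mm → contributes +1 900 715 mm⁴
Total I = 4 468 096 mm⁴.

Ix ≈ 4.4681 × 10⁶ mm⁴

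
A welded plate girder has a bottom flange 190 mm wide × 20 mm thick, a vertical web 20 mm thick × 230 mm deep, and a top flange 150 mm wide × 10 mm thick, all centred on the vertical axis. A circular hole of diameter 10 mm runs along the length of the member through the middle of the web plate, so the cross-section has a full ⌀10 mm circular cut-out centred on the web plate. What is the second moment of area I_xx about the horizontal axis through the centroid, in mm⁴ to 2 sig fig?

Treat the section as a set of non-overlapping primitives; coordinates are from the bounding-box lower-left.
Bottom plate: 190 × 20, A = 3 800 mm², y = 10 mm, Ī = 126 667 mm⁴.
Web plate: 20 × 230, A = 4 600 mm², y = 135 mm, Ī = 20 278 333 mm⁴.
Top plate: 150 × 10, A = 1 500 mm², y = 255 mm, Ī = 12 500 mm⁴.
Hole (subtracted): ⌀10, A = 78.54 mm², y = 135 mm, Ī = 490.9 mm⁴.
Centroid: ȳ = ΣA·y / ΣA = 105 mm.
Transfer each piece to the horizontal axis through the centroid using Ī + A·d² with d = y − 105:
  bottom plate: d = -94.96 mm → contributes +34 395 487 mm⁴
  web plate: d = 30.04 mm → contributes +24 428 349 mm⁴
  top plate: d = 150 mm → contributes +33 778 822 mm⁴
  hole: d = 30.04 mm → contributes −71 348 mm⁴
Total I = 92 531 310 mm⁴.

I_xx ≈ 9.3 × 10⁷ mm⁴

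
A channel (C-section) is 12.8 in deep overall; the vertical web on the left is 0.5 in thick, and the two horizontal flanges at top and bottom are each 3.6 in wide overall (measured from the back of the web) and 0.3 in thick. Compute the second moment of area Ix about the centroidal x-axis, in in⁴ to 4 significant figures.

Ix ≈ 160.1 in⁴

Split into non-overlapping primitives; take the origin at the lower-left of the bounding box.
Web: 0.5 × 12.8, A = 6.4 in², y = 6.4 in, Ī = 87.3813 in⁴.
Top flange (beyond web): 3.1 × 0.3, A = 0.93 in², y = 12.65 in, Ī = 0.006975 in⁴.
Bottom flange (beyond web): 3.1 × 0.3, A = 0.93 in², y = 0.15 in, Ī = 0.006975 in⁴.
By symmetry the centroid is at mid-height, ȳ = 6.4 in.
Transfer each piece to the centroidal x-axis using Ī + A·d² with d = y − 6.4:
  web: d = 0 in → contributes +87.3813 in⁴
  top flange (beyond web): d = 6.25 in → contributes +36.3351 in⁴
  bottom flange (beyond web): d = -6.25 in → contributes +36.3351 in⁴
Total I = 160.052 in⁴.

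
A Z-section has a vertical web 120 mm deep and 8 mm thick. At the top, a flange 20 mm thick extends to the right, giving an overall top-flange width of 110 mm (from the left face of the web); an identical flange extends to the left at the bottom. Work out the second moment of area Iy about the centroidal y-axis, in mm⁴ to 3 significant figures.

Iy ≈ 1.59 × 10⁷ mm⁴

Decompose the section into non-overlapping parts with the origin at the bottom-left of its bounding rectangle.
Web: 8 × 120, A = 960 mm², x = 106 mm, Ī = 5 120 mm⁴.
Top flange (beyond web): 102 × 20, A = 2 040 mm², x = 161 mm, Ī = 1 768 680 mm⁴.
Bottom flange (beyond web): 102 × 20, A = 2 040 mm², x = 51 mm, Ī = 1 768 680 mm⁴.
Centroid: x̄ = ΣA·x / ΣA = 106 mm.
Transfer each piece to the centroidal y-axis using Ī + A·d² with d = x − 106:
  web: d = 0 mm → contributes +5 120 mm⁴
  top flange (beyond web): d = 55 mm → contributes +7 939 680 mm⁴
  bottom flange (beyond web): d = -55 mm → contributes +7 939 680 mm⁴
Total I = 15 884 480 mm⁴.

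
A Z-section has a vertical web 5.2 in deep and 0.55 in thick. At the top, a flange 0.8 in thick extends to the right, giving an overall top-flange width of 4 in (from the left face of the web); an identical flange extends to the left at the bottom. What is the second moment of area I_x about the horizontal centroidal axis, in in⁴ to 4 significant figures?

Break the section into simple shapes (no overlaps), measuring from the bottom-left corner of the bounding box.
Web: 0.55 × 5.2, A = 2.86 in², y = 2.6 in, Ī = 6.44453 in⁴.
Top flange (beyond web): 3.45 × 0.8, A = 2.76 in², y = 4.8 in, Ī = 0.1472 in⁴.
Bottom flange (beyond web): 3.45 × 0.8, A = 2.76 in², y = 0.4 in, Ī = 0.1472 in⁴.
Centroid: ȳ = ΣA·y / ΣA = 2.6 in.
Transfer each piece to the horizontal centroidal axis using Ī + A·d² with d = y − 2.6:
  web: d = 0 in → contributes +6.44453 in⁴
  top flange (beyond web): d = 2.2 in → contributes +13.5056 in⁴
  bottom flange (beyond web): d = -2.2 in → contributes +13.5056 in⁴
Total I = 33.4557 in⁴.

I_x ≈ 33.46 in⁴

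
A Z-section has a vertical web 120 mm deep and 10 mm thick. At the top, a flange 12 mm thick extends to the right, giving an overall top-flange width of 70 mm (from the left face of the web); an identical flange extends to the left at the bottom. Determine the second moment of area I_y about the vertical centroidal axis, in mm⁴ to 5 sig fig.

I_y ≈ 2.2060 × 10⁶ mm⁴

Split into non-overlapping primitives; take the origin at the lower-left of the bounding box.
Web: 10 × 120, A = 1 200 mm², x = 65 mm, Ī = 10 000 mm⁴.
Top flange (beyond web): 60 × 12, A = 720 mm², x = 100 mm, Ī = 216 000 mm⁴.
Bottom flange (beyond web): 60 × 12, A = 720 mm², x = 30 mm, Ī = 216 000 mm⁴.
Centroid: x̄ = ΣA·x / ΣA = 65 mm.
Transfer each piece to the vertical centroidal axis using Ī + A·d² with d = x − 65:
  web: d = 0 mm → contributes +10 000 mm⁴
  top flange (beyond web): d = 35 mm → contributes +1 098 000 mm⁴
  bottom flange (beyond web): d = -35 mm → contributes +1 098 000 mm⁴
Total I = 2 206 000 mm⁴.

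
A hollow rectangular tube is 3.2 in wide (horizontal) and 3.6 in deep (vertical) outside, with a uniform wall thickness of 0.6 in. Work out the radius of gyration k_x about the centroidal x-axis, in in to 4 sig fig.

Break the section into simple shapes (no overlaps), measuring from the bottom-left corner of the bounding box.
Outer rectangle: 3.2 × 3.6, A = 11.52 in², y = 1.8 in, Ī = 12.4416 in⁴.
Inner void (subtracted): 2 × 2.4, A = 4.8 in², y = 1.8 in, Ī = 2.304 in⁴.
By symmetry the centroid is at mid-height, ȳ = 1.8 in.
All pieces are centred on the centroidal x-axis, so I = ΣĪ (holes subtracted) = 10.1376 in⁴.
Radius of gyration: k = √(I/A) = √(10.1376 / 6.72) = 1.22824 in.

k_x ≈ 1.228 in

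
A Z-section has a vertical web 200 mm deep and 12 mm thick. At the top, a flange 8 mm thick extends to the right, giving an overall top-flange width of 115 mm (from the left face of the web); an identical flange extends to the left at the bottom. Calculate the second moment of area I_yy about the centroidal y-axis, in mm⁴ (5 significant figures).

Break the section into simple shapes (no overlaps), measuring from the bottom-left corner of the bounding box.
Web: 12 × 200, A = 2 400 mm², x = 109 mm, Ī = 28 800 mm⁴.
Top flange (beyond web): 103 × 8, A = 824 mm², x = 166.5 mm, Ī = 728484.7 mm⁴.
Bottom flange (beyond web): 103 × 8, A = 824 mm², x = 51.5 mm, Ī = 728484.7 mm⁴.
Centroid: x̄ = ΣA·x / ΣA = 109 mm.
Transfer each piece to the centroidal y-axis using Ī + A·d² with d = x − 109:
  web: d = 0 mm → contributes +28 800 mm⁴
  top flange (beyond web): d = 57.5 mm → contributes +3 452 835 mm⁴
  bottom flange (beyond web): d = -57.5 mm → contributes +3 452 835 mm⁴
Total I = 6 934 469 mm⁴.

I_yy ≈ 6.9345 × 10⁶ mm⁴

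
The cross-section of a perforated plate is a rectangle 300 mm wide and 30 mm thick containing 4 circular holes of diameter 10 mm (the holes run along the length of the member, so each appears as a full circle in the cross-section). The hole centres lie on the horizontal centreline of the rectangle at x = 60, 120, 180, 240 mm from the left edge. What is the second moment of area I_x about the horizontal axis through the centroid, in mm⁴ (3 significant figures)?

I_x ≈ 6.73 × 10⁵ mm⁴

Decompose the section into non-overlapping parts with the origin at the bottom-left of its bounding rectangle.
Plate: 300 × 30, A = 9 000 mm², y = 15 mm, Ī = 675 000 mm⁴.
Hole 1 (subtracted): ⌀10, A = 78.54 mm², y = 15 mm, Ī = 490.87 mm⁴.
Hole 2 (subtracted): ⌀10, A = 78.54 mm², y = 15 mm, Ī = 490.87 mm⁴.
Hole 3 (subtracted): ⌀10, A = 78.54 mm², y = 15 mm, Ī = 490.87 mm⁴.
Hole 4 (subtracted): ⌀10, A = 78.54 mm², y = 15 mm, Ī = 490.87 mm⁴.
By symmetry the centroid is at mid-height, ȳ = 15 mm.
All pieces are centred on the horizontal axis through the centroid, so I = ΣĪ (holes subtracted) = 673 037 mm⁴.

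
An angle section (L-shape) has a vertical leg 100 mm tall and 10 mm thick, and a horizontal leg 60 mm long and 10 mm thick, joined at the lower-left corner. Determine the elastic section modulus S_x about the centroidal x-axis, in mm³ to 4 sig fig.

Treat the section as a set of non-overlapping primitives; coordinates are from the bounding-box lower-left.
Vertical leg: 10 × 100, A = 1 000 mm², y = 50 mm, Ī = 833 333 mm⁴.
Horizontal leg (remainder): 50 × 10, A = 500 mm², y = 5 mm, Ī = 4166.67 mm⁴.
Centroid: ȳ = ΣA·y / ΣA = 35 mm.
Transfer each piece to the centroidal x-axis using Ī + A·d² with d = y − 35:
  vertical leg: d = 15 mm → contributes +1 058 333 mm⁴
  horizontal leg (remainder): d = -30 mm → contributes +454 167 mm⁴
Total I = 1 512 500 mm⁴.
Extreme fibre distance c = 65 mm; S = I/c = 23269.2 mm³.

S_x ≈ 2.327 × 10⁴ mm³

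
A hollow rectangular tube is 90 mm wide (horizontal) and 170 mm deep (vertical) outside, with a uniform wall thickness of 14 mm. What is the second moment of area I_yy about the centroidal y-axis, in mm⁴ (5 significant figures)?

Decompose the section into non-overlapping parts with the origin at the bottom-left of its bounding rectangle.
Outer rectangle: 90 × 170, A = 15 300 mm², x = 45 mm, Ī = 10 327 500 mm⁴.
Inner void (subtracted): 62 × 142, A = 8 804 mm², x = 45 mm, Ī = 2 820 215 mm⁴.
By symmetry the centroid is at mid-width, x̄ = 45 mm.
All pieces are centred on the centroidal y-axis, so I = ΣĪ (holes subtracted) = 7 507 285 mm⁴.

I_yy ≈ 7.5073 × 10⁶ mm⁴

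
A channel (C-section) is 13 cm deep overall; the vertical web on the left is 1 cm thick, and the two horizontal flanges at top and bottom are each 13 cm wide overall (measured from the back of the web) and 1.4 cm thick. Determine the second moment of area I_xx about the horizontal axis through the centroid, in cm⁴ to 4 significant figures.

Treat the section as a set of non-overlapping primitives; coordinates are from the bounding-box lower-left.
Web: 1 × 13, A = 13 cm², y = 6.5 cm, Ī = 183.083 cm⁴.
Top flange (beyond web): 12 × 1.4, A = 16.8 cm², y = 12.3 cm, Ī = 2.744 cm⁴.
Bottom flange (beyond web): 12 × 1.4, A = 16.8 cm², y = 0.7 cm, Ī = 2.744 cm⁴.
By symmetry the centroid is at mid-height, ȳ = 6.5 cm.
Transfer each piece to the horizontal axis through the centroid using Ī + A·d² with d = y − 6.5:
  web: d = 0 cm → contributes +183.083 cm⁴
  top flange (beyond web): d = 5.8 cm → contributes +567.896 cm⁴
  bottom flange (beyond web): d = -5.8 cm → contributes +567.896 cm⁴
Total I = 1318.88 cm⁴.

I_xx ≈ 1319 cm⁴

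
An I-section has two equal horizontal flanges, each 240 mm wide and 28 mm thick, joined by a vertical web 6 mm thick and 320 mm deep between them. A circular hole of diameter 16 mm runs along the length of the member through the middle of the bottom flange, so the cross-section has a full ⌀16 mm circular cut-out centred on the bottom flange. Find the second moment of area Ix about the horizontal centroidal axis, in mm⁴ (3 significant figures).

Ix ≈ 4.18 × 10⁸ mm⁴

Break the section into simple shapes (no overlaps), measuring from the bottom-left corner of the bounding box.
Bottom flange: 240 × 28, A = 6 720 mm², y = 14 mm, Ī = 439 040 mm⁴.
Web: 6 × 320, A = 1 920 mm², y = 188 mm, Ī = 16 384 000 mm⁴.
Top flange: 240 × 28, A = 6 720 mm², y = 362 mm, Ī = 439 040 mm⁴.
Hole (subtracted): ⌀16, A = 201.06 mm², y = 14 mm, Ī = 3 217 mm⁴.
Centroid: ȳ = ΣA·y / ΣA = 190.31 mm.
Transfer each piece to the horizontal centroidal axis using Ī + A·d² with d = y − 190.31:
  bottom flange: d = -176.31 mm → contributes +209 326 632 mm⁴
  web: d = -2.3079 mm → contributes +16 394 226 mm⁴
  top flange: d = 171.69 mm → contributes +198 532 473 mm⁴
  hole: d = -176.31 mm → contributes −6 253 119 mm⁴
Total I = 418 000 212 mm⁴.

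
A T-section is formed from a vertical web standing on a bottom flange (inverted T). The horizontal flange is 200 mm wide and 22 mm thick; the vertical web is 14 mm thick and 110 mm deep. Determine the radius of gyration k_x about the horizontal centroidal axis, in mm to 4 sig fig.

Decompose the section into non-overlapping parts with the origin at the bottom-left of its bounding rectangle.
Flange: 200 × 22, A = 4 400 mm², y = 11 mm, Ī = 177 467 mm⁴.
Web: 14 × 110, A = 1 540 mm², y = 77 mm, Ī = 1 552 833 mm⁴.
Centroid: ȳ = ΣA·y / ΣA = 28.1111 mm.
Transfer each piece to the horizontal centroidal axis using Ī + A·d² with d = y − 28.1111:
  flange: d = -17.1111 mm → contributes +1 465 743 mm⁴
  web: d = 48.8889 mm → contributes +5 233 623 mm⁴
Total I = 6 699 367 mm⁴.
Radius of gyration: k = √(I/A) = √(6 699 367 / 5 940) = 33.5833 mm.

k_x ≈ 33.58 mm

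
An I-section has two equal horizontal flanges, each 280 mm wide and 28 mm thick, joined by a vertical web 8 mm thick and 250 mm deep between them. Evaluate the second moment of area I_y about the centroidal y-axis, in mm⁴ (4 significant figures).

I_y ≈ 1.025 × 10⁸ mm⁴

Split into non-overlapping primitives; take the origin at the lower-left of the bounding box.
Bottom flange: 280 × 28, A = 7 840 mm², x = 140 mm, Ī = 51 221 333 mm⁴.
Web: 8 × 250, A = 2 000 mm², x = 140 mm, Ī = 10666.7 mm⁴.
Top flange: 280 × 28, A = 7 840 mm², x = 140 mm, Ī = 51 221 333 mm⁴.
By symmetry the centroid is at mid-width, x̄ = 140 mm.
All pieces are centred on the centroidal y-axis, so I = ΣĪ = 102 453 333 mm⁴.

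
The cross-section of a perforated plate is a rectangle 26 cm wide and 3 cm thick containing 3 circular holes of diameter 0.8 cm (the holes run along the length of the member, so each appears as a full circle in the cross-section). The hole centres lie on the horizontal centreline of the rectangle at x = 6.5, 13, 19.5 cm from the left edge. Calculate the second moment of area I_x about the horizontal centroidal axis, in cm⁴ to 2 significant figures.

I_x ≈ 58 cm⁴

Treat the section as a set of non-overlapping primitives; coordinates are from the bounding-box lower-left.
Plate: 26 × 3, A = 78 cm², y = 1.5 cm, Ī = 58.5 cm⁴.
Hole 1 (subtracted): ⌀0.8, A = 0.5027 cm², y = 1.5 cm, Ī = 0.02011 cm⁴.
Hole 2 (subtracted): ⌀0.8, A = 0.5027 cm², y = 1.5 cm, Ī = 0.02011 cm⁴.
Hole 3 (subtracted): ⌀0.8, A = 0.5027 cm², y = 1.5 cm, Ī = 0.02011 cm⁴.
By symmetry the centroid is at mid-height, ȳ = 1.5 cm.
All pieces are centred on the horizontal centroidal axis, so I = ΣĪ (holes subtracted) = 58.44 cm⁴.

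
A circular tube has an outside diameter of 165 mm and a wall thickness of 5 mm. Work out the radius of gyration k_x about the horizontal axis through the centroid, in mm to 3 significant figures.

Split into non-overlapping primitives; take the origin at the lower-left of the bounding box.
Outer circle: ⌀165, A = 21 382 mm², y = 82.5 mm, Ī = 36 383 601 mm⁴.
Bore (subtracted): ⌀155, A = 18 869 mm², y = 82.5 mm, Ī = 28 333 269 mm⁴.
By symmetry the centroid is at mid-height, ȳ = 82.5 mm.
All pieces are centred on the horizontal axis through the centroid, so I = ΣĪ (holes subtracted) = 8 050 331 mm⁴.
Radius of gyration: k = √(I/A) = √(8 050 331 / 2513.3) = 56.596 mm.

k_x ≈ 56.6 mm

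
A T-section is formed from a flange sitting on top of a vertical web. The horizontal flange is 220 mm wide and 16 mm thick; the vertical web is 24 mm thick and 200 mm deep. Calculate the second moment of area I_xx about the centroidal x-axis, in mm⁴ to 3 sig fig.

Split into non-overlapping primitives; take the origin at the lower-left of the bounding box.
Flange: 220 × 16, A = 3 520 mm², y = 208 mm, Ī = 75 093 mm⁴.
Web: 24 × 200, A = 4 800 mm², y = 100 mm, Ī = 16 000 000 mm⁴.
Centroid: ȳ = ΣA·y / ΣA = 145.69 mm.
Transfer each piece to the centroidal x-axis using Ī + A·d² with d = y − 145.69:
  flange: d = 62.308 mm → contributes +13 740 608 mm⁴
  web: d = -45.692 mm → contributes +26 021 378 mm⁴
Total I = 39 761 986 mm⁴.

I_xx ≈ 3.98 × 10⁷ mm⁴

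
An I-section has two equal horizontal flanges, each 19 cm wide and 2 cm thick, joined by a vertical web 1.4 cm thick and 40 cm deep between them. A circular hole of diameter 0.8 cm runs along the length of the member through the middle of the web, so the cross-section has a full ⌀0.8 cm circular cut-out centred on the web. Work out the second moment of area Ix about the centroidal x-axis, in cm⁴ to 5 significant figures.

Ix ≈ 4.1008 × 10⁴ cm⁴

Split into non-overlapping primitives; take the origin at the lower-left of the bounding box.
Bottom flange: 19 × 2, A = 38 cm², y = 1 cm, Ī = 12.66667 cm⁴.
Web: 1.4 × 40, A = 56 cm², y = 22 cm, Ī = 7466.667 cm⁴.
Top flange: 19 × 2, A = 38 cm², y = 43 cm, Ī = 12.66667 cm⁴.
Hole (subtracted): ⌀0.8, A = 0.5026548 cm², y = 22 cm, Ī = 0.02010619 cm⁴.
By symmetry the centroid is at mid-height, ȳ = 22 cm.
Transfer each piece to the centroidal x-axis using Ī + A·d² with d = y − 22:
  bottom flange: d = -21 cm → contributes +16770.67 cm⁴
  web: d = 0 cm → contributes +7466.667 cm⁴
  top flange: d = 21 cm → contributes +16770.67 cm⁴
  hole: d = 0 cm → contributes −0.02010619 cm⁴
Total I = 41007.98 cm⁴.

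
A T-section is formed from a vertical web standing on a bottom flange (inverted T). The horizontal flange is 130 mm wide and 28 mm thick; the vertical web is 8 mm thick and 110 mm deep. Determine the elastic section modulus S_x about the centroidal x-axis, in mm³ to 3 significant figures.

Break the section into simple shapes (no overlaps), measuring from the bottom-left corner of the bounding box.
Flange: 130 × 28, A = 3 640 mm², y = 14 mm, Ī = 237 813 mm⁴.
Web: 8 × 110, A = 880 mm², y = 83 mm, Ī = 887 333 mm⁴.
Centroid: ȳ = ΣA·y / ΣA = 27.434 mm.
Transfer each piece to the centroidal x-axis using Ī + A·d² with d = y − 27.434:
  flange: d = -13.434 mm → contributes +894 696 mm⁴
  web: d = 55.566 mm → contributes +3 604 440 mm⁴
Total I = 4 499 137 mm⁴.
Extreme fibre distance c = 110.57 mm; S = I/c = 40 692 mm³.

S_x ≈ 4.07 × 10⁴ mm³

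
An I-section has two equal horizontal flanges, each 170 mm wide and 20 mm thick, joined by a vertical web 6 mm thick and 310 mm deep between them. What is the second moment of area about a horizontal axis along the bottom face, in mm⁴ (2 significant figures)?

I_base ≈ 4.7 × 10⁸ mm⁴

Decompose the section into non-overlapping parts with the origin at the bottom-left of its bounding rectangle.
Bottom flange: 170 × 20, A = 3 400 mm², y = 10 mm, Ī = 113 333 mm⁴.
Web: 6 × 310, A = 1 860 mm², y = 175 mm, Ī = 14 895 500 mm⁴.
Top flange: 170 × 20, A = 3 400 mm², y = 340 mm, Ī = 113 333 mm⁴.
Transfer each piece to a horizontal axis along the bottom face using Ī + A·d² with d = y − 0:
  bottom flange: d = 10 mm → contributes +453 333 mm⁴
  web: d = 175 mm → contributes +71 858 000 mm⁴
  top flange: d = 340 mm → contributes +393 153 333 mm⁴
Total I = 465 464 667 mm⁴.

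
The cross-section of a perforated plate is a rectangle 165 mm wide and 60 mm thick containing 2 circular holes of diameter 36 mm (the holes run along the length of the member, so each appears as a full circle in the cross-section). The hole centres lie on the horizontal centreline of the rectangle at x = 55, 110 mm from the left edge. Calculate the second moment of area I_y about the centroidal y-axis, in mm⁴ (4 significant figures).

Decompose the section into non-overlapping parts with the origin at the bottom-left of its bounding rectangle.
Plate: 165 × 60, A = 9 900 mm², x = 82.5 mm, Ī = 22 460 625 mm⁴.
Hole 1 (subtracted): ⌀36, A = 1017.88 mm², x = 55 mm, Ī = 82 448 mm⁴.
Hole 2 (subtracted): ⌀36, A = 1017.88 mm², x = 110 mm, Ī = 82 448 mm⁴.
By symmetry the centroid is at mid-width, x̄ = 82.5 mm.
Transfer each piece to the centroidal y-axis using Ī + A·d² with d = x − 82.5:
  plate: d = 0 mm → contributes +22 460 625 mm⁴
  hole 1: d = -27.5 mm → contributes −852 217 mm⁴
  hole 2: d = 27.5 mm → contributes −852 217 mm⁴
Total I = 20 756 192 mm⁴.

I_y ≈ 2.076 × 10⁷ mm⁴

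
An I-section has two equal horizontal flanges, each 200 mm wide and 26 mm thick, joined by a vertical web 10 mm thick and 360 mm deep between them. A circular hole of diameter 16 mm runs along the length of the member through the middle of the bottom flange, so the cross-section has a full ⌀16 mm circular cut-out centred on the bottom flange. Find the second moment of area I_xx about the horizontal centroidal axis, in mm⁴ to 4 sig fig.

I_xx ≈ 4.193 × 10⁸ mm⁴

Break the section into simple shapes (no overlaps), measuring from the bottom-left corner of the bounding box.
Bottom flange: 200 × 26, A = 5 200 mm², y = 13 mm, Ī = 292 933 mm⁴.
Web: 10 × 360, A = 3 600 mm², y = 206 mm, Ī = 38 880 000 mm⁴.
Top flange: 200 × 26, A = 5 200 mm², y = 399 mm, Ī = 292 933 mm⁴.
Hole (subtracted): ⌀16, A = 201.062 mm², y = 13 mm, Ī = 3216.99 mm⁴.
Centroid: ȳ = ΣA·y / ΣA = 208.812 mm.
Transfer each piece to the horizontal centroidal axis using Ī + A·d² with d = y − 208.812:
  bottom flange: d = -195.812 mm → contributes +199 673 443 mm⁴
  web: d = -2.81217 mm → contributes +38 908 470 mm⁴
  top flange: d = 190.188 mm → contributes +188 384 270 mm⁴
  hole: d = -195.812 mm → contributes −7 712 415 mm⁴
Total I = 419 253 768 mm⁴.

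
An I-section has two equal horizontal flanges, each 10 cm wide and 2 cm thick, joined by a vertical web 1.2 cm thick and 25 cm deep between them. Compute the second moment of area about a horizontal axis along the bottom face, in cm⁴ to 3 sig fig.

I_base ≈ 2.36 × 10⁴ cm⁴

Split into non-overlapping primitives; take the origin at the lower-left of the bounding box.
Bottom flange: 10 × 2, A = 20 cm², y = 1 cm, Ī = 6.6667 cm⁴.
Web: 1.2 × 25, A = 30 cm², y = 14.5 cm, Ī = 1562.5 cm⁴.
Top flange: 10 × 2, A = 20 cm², y = 28 cm, Ī = 6.6667 cm⁴.
Transfer each piece to a horizontal axis along the bottom face using Ī + A·d² with d = y − 0:
  bottom flange: d = 1 cm → contributes +26.667 cm⁴
  web: d = 14.5 cm → contributes +7 870 cm⁴
  top flange: d = 28 cm → contributes +15 687 cm⁴
Total I = 23 583 cm⁴.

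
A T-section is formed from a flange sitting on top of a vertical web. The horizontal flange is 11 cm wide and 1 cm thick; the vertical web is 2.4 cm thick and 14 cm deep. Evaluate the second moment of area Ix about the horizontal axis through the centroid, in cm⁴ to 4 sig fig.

Treat the section as a set of non-overlapping primitives; coordinates are from the bounding-box lower-left.
Flange: 11 × 1, A = 11 cm², y = 14.5 cm, Ī = 0.916667 cm⁴.
Web: 2.4 × 14, A = 33.6 cm², y = 7 cm, Ī = 548.8 cm⁴.
Centroid: ȳ = ΣA·y / ΣA = 8.84978 cm.
Transfer each piece to the horizontal axis through the centroid using Ī + A·d² with d = y − 8.84978:
  flange: d = 5.65022 cm → contributes +352.092 cm⁴
  web: d = -1.84978 cm → contributes +663.768 cm⁴
Total I = 1015.86 cm⁴.

Ix ≈ 1016 cm⁴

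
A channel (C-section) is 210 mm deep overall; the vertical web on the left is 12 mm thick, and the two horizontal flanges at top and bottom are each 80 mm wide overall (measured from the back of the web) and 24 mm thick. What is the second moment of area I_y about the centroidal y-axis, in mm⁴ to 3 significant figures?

I_y ≈ 3.56 × 10⁶ mm⁴

Break the section into simple shapes (no overlaps), measuring from the bottom-left corner of the bounding box.
Web: 12 × 210, A = 2 520 mm², x = 6 mm, Ī = 30 240 mm⁴.
Top flange (beyond web): 68 × 24, A = 1 632 mm², x = 46 mm, Ī = 628 864 mm⁴.
Bottom flange (beyond web): 68 × 24, A = 1 632 mm², x = 46 mm, Ī = 628 864 mm⁴.
Centroid: x̄ = ΣA·x / ΣA = 28.573 mm.
Transfer each piece to the centroidal y-axis using Ī + A·d² with d = x − 28.573:
  web: d = -22.573 mm → contributes +1 314 238 mm⁴
  top flange (beyond web): d = 17.427 mm → contributes +1 124 525 mm⁴
  bottom flange (beyond web): d = 17.427 mm → contributes +1 124 525 mm⁴
Total I = 3 563 288 mm⁴.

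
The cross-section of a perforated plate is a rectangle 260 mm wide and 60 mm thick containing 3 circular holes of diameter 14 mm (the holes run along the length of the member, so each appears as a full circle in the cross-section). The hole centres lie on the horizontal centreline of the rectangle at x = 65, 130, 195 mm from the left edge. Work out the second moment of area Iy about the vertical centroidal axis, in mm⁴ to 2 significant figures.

Iy ≈ 8.7 × 10⁷ mm⁴

Decompose the section into non-overlapping parts with the origin at the bottom-left of its bounding rectangle.
Plate: 260 × 60, A = 15 600 mm², x = 130 mm, Ī = 87 880 000 mm⁴.
Hole 1 (subtracted): ⌀14, A = 153.9 mm², x = 65 mm, Ī = 1 886 mm⁴.
Hole 2 (subtracted): ⌀14, A = 153.9 mm², x = 130 mm, Ī = 1 886 mm⁴.
Hole 3 (subtracted): ⌀14, A = 153.9 mm², x = 195 mm, Ī = 1 886 mm⁴.
By symmetry the centroid is at mid-width, x̄ = 130 mm.
Transfer each piece to the vertical centroidal axis using Ī + A·d² with d = x − 130:
  plate: d = 0 mm → contributes +87 880 000 mm⁴
  hole 1: d = -65 mm → contributes −652 274 mm⁴
  hole 2: d = 0 mm → contributes −1 886 mm⁴
  hole 3: d = 65 mm → contributes −652 274 mm⁴
Total I = 86 573 566 mm⁴.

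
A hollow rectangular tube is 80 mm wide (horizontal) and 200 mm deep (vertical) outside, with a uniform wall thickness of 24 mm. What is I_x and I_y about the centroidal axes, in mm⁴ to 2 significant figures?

Break the section into simple shapes (no overlaps), measuring from the bottom-left corner of the bounding box.
Outer rectangle: 80 × 200, A = 16 000 mm², y = 100 mm, Ī = 53 333 333 mm⁴.
Inner void (subtracted): 32 × 152, A = 4 864 mm², y = 100 mm, Ī = 9 364 821 mm⁴.
By symmetry the centroid is at mid-height, ȳ = 100 mm.
All pieces are centred on the centroidal x-axis, so I = ΣĪ (holes subtracted) = 43 968 512 mm⁴.
Repeating about the centroidal y-axis gives I_y = 8 118 272 mm⁴.

I_x ≈ 4.4 × 10⁷ mm⁴, I_y ≈ 8.1 × 10⁶ mm⁴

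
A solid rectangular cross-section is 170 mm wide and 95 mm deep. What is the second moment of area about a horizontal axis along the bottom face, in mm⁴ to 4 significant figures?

I_base ≈ 4.858 × 10⁷ mm⁴

The section: 170 × 95, A = 16 150 mm², y = 47.5 mm, Ī = 12 146 146 mm⁴.
Transfer it to a horizontal axis along the bottom face using Ī + A·d² with d = y − 0:
  the section: d = 47.5 mm → contributes +48 584 583 mm⁴
Total I = 48 584 583 mm⁴.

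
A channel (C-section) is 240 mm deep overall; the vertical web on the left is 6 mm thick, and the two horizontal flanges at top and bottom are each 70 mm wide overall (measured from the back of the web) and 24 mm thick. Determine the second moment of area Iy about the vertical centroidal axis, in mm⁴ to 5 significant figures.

Break the section into simple shapes (no overlaps), measuring from the bottom-left corner of the bounding box.
Web: 6 × 240, A = 1 440 mm², x = 3 mm, Ī = 4 320 mm⁴.
Top flange (beyond web): 64 × 24, A = 1 536 mm², x = 38 mm, Ī = 524 288 mm⁴.
Bottom flange (beyond web): 64 × 24, A = 1 536 mm², x = 38 mm, Ī = 524 288 mm⁴.
Centroid: x̄ = ΣA·x / ΣA = 26.82979 mm.
Transfer each piece to the vertical centroidal axis using Ī + A·d² with d = x − 26.82979:
  web: d = -23.82979 mm → contributes +822036.6 mm⁴
  top flange (beyond web): d = 11.17021 mm → contributes +715940.3 mm⁴
  bottom flange (beyond web): d = 11.17021 mm → contributes +715940.3 mm⁴
Total I = 2 253 917 mm⁴.

Iy ≈ 2.2539 × 10⁶ mm⁴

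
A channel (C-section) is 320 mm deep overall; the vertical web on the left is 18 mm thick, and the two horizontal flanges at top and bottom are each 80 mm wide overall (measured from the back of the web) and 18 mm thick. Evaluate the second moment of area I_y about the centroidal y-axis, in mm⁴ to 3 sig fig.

Split into non-overlapping primitives; take the origin at the lower-left of the bounding box.
Web: 18 × 320, A = 5 760 mm², x = 9 mm, Ī = 155 520 mm⁴.
Top flange (beyond web): 62 × 18, A = 1 116 mm², x = 49 mm, Ī = 357 492 mm⁴.
Bottom flange (beyond web): 62 × 18, A = 1 116 mm², x = 49 mm, Ī = 357 492 mm⁴.
Centroid: x̄ = ΣA·x / ΣA = 20.171 mm.
Transfer each piece to the centroidal y-axis using Ī + A·d² with d = x − 20.171:
  web: d = -11.171 mm → contributes +874 340 mm⁴
  top flange (beyond web): d = 28.829 mm → contributes +1 285 001 mm⁴
  bottom flange (beyond web): d = 28.829 mm → contributes +1 285 001 mm⁴
Total I = 3 444 342 mm⁴.

I_y ≈ 3.44 × 10⁶ mm⁴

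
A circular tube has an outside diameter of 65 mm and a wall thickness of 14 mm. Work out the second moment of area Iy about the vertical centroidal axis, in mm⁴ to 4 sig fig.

Treat the section as a set of non-overlapping primitives; coordinates are from the bounding-box lower-left.
Outer circle: ⌀65, A = 3318.31 mm², x = 32.5 mm, Ī = 876 241 mm⁴.
Bore (subtracted): ⌀37, A = 1075.21 mm², x = 32.5 mm, Ī = 91997.7 mm⁴.
By symmetry the centroid is at mid-width, x̄ = 32.5 mm.
All pieces are centred on the vertical centroidal axis, so I = ΣĪ (holes subtracted) = 784 243 mm⁴.

Iy ≈ 7.842 × 10⁵ mm⁴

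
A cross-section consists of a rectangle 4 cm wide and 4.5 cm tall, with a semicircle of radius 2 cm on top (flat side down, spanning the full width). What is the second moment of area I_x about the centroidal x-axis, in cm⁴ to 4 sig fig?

I_x ≈ 76.86 cm⁴

Break the section into simple shapes (no overlaps), measuring from the bottom-left corner of the bounding box.
Rectangular body: 4 × 4.5, A = 18 cm², y = 2.25 cm, Ī = 30.375 cm⁴.
Semicircular cap: semicircle r = 2, A = 6.28319 cm², y = 5.34883 cm, Ī = 1.75611 cm⁴.
Centroid: ȳ = ΣA·y / ΣA = 3.05181 cm.
Transfer each piece to the centroidal x-axis using Ī + A·d² with d = y − 3.05181:
  rectangular body: d = -0.80181 cm → contributes +41.9472 cm⁴
  semicircular cap: d = 2.29702 cm → contributes +34.908 cm⁴
Total I = 76.8552 cm⁴.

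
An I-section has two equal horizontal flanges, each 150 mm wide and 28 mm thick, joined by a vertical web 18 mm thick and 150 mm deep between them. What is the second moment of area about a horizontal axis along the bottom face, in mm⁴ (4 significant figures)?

Treat the section as a set of non-overlapping primitives; coordinates are from the bounding-box lower-left.
Bottom flange: 150 × 28, A = 4 200 mm², y = 14 mm, Ī = 274 400 mm⁴.
Web: 18 × 150, A = 2 700 mm², y = 103 mm, Ī = 5 062 500 mm⁴.
Top flange: 150 × 28, A = 4 200 mm², y = 192 mm, Ī = 274 400 mm⁴.
Transfer each piece to a horizontal axis along the bottom face using Ī + A·d² with d = y − 0:
  bottom flange: d = 14 mm → contributes +1 097 600 mm⁴
  web: d = 103 mm → contributes +33 706 800 mm⁴
  top flange: d = 192 mm → contributes +155 103 200 mm⁴
Total I = 189 907 600 mm⁴.

I_base ≈ 1.899 × 10⁸ mm⁴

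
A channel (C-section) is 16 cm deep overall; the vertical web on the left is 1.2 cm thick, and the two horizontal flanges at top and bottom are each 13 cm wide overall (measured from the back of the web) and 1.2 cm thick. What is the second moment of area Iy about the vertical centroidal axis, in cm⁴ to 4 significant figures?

Decompose the section into non-overlapping parts with the origin at the bottom-left of its bounding rectangle.
Web: 1.2 × 16, A = 19.2 cm², x = 0.6 cm, Ī = 2.304 cm⁴.
Top flange (beyond web): 11.8 × 1.2, A = 14.16 cm², x = 7.1 cm, Ī = 164.303 cm⁴.
Bottom flange (beyond web): 11.8 × 1.2, A = 14.16 cm², x = 7.1 cm, Ī = 164.303 cm⁴.
Centroid: x̄ = ΣA·x / ΣA = 4.47374 cm.
Transfer each piece to the vertical centroidal axis using Ī + A·d² with d = x − 4.47374:
  web: d = -3.87374 cm → contributes +290.416 cm⁴
  top flange (beyond web): d = 2.62626 cm → contributes +261.968 cm⁴
  bottom flange (beyond web): d = 2.62626 cm → contributes +261.968 cm⁴
Total I = 814.353 cm⁴.

Iy ≈ 814.4 cm⁴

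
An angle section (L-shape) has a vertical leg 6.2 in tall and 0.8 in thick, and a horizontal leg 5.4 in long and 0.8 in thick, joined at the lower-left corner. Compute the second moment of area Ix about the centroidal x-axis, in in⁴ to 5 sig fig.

Break the section into simple shapes (no overlaps), measuring from the bottom-left corner of the bounding box.
Vertical leg: 0.8 × 6.2, A = 4.96 in², y = 3.1 in, Ī = 15.88853 in⁴.
Horizontal leg (remainder): 4.6 × 0.8, A = 3.68 in², y = 0.4 in, Ī = 0.1962667 in⁴.
Centroid: ȳ = ΣA·y / ΣA = 1.95 in.
Transfer each piece to the centroidal x-axis using Ī + A·d² with d = y − 1.95:
  vertical leg: d = 1.15 in → contributes +22.44813 in⁴
  horizontal leg (remainder): d = -1.55 in → contributes +9.037467 in⁴
Total I = 31.4856 in⁴.

Ix ≈ 31.486 in⁴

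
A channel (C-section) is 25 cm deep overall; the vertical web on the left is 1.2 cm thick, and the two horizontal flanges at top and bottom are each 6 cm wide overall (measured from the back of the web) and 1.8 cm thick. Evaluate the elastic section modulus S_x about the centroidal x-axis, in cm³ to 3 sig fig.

Split into non-overlapping primitives; take the origin at the lower-left of the bounding box.
Web: 1.2 × 25, A = 30 cm², y = 12.5 cm, Ī = 1562.5 cm⁴.
Top flange (beyond web): 4.8 × 1.8, A = 8.64 cm², y = 24.1 cm, Ī = 2.3328 cm⁴.
Bottom flange (beyond web): 4.8 × 1.8, A = 8.64 cm², y = 0.9 cm, Ī = 2.3328 cm⁴.
By symmetry the centroid is at mid-height, ȳ = 12.5 cm.
Transfer each piece to the centroidal x-axis using Ī + A·d² with d = y − 12.5:
  web: d = 0 cm → contributes +1562.5 cm⁴
  top flange (beyond web): d = 11.6 cm → contributes +1164.9 cm⁴
  bottom flange (beyond web): d = -11.6 cm → contributes +1164.9 cm⁴
Total I = 3892.4 cm⁴.
Extreme fibre distance c = 12.5 cm; S = I/c = 311.39 cm³.

S_x ≈ 311 cm³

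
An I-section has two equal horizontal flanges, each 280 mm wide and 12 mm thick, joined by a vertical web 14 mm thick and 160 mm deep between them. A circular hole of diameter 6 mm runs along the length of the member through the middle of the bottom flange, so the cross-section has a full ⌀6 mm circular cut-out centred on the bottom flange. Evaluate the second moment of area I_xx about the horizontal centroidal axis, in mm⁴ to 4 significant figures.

I_xx ≈ 5.435 × 10⁷ mm⁴

Treat the section as a set of non-overlapping primitives; coordinates are from the bounding-box lower-left.
Bottom flange: 280 × 12, A = 3 360 mm², y = 6 mm, Ī = 40 320 mm⁴.
Web: 14 × 160, A = 2 240 mm², y = 92 mm, Ī = 4 778 667 mm⁴.
Top flange: 280 × 12, A = 3 360 mm², y = 178 mm, Ī = 40 320 mm⁴.
Hole (subtracted): ⌀6, A = 28.2743 mm², y = 6 mm, Ī = 63.6173 mm⁴.
Centroid: ȳ = ΣA·y / ΣA = 92.2722 mm.
Transfer each piece to the horizontal centroidal axis using Ī + A·d² with d = y − 92.2722:
  bottom flange: d = -86.2722 mm → contributes +25 048 463 mm⁴
  web: d = -0.272242 mm → contributes +4 778 833 mm⁴
  top flange: d = 85.7278 mm → contributes +24 733 795 mm⁴
  hole: d = -86.2722 mm → contributes −210 507 mm⁴
Total I = 54 350 584 mm⁴.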